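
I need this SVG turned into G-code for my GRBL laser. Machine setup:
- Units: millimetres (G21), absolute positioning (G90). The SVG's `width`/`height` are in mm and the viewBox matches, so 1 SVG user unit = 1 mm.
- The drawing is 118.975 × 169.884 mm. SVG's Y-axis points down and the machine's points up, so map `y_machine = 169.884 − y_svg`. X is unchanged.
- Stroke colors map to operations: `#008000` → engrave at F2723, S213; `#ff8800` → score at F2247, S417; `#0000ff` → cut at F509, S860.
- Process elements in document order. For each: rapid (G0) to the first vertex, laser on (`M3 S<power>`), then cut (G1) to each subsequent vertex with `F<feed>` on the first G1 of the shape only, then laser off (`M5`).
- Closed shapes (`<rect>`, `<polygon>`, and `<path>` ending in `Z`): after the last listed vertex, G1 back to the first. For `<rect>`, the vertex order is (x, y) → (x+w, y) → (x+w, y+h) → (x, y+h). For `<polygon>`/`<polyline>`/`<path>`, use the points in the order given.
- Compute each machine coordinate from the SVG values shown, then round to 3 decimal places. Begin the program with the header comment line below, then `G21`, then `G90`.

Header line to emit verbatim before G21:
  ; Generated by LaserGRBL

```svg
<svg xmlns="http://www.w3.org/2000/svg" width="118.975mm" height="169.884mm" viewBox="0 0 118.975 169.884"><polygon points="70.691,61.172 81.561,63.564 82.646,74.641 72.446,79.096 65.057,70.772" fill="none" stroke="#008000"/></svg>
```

viewBox `0 0 118.975 169.884` with mm width/height → 1 unit = 1 mm. Flip: y_m = 169.884 − y_svg.

**Shape 1** — `<polygon>` regular polygon, stroke `#008000` → engrave (S213, F2723). Machine vertices: (70.691,108.712) → (81.561,106.320) → (82.646,95.243) → (72.446,90.788) → (65.057,99.112) → (70.691,108.712). Closed: final G1 returns to the first vertex.

; Generated by LaserGRBL
G21
G90
G0 X70.691 Y108.712
M3 S213
G1 X81.561 Y106.320 F2723
G1 X82.646 Y95.243
G1 X72.446 Y90.788
G1 X65.057 Y99.112
G1 X70.691 Y108.712
M5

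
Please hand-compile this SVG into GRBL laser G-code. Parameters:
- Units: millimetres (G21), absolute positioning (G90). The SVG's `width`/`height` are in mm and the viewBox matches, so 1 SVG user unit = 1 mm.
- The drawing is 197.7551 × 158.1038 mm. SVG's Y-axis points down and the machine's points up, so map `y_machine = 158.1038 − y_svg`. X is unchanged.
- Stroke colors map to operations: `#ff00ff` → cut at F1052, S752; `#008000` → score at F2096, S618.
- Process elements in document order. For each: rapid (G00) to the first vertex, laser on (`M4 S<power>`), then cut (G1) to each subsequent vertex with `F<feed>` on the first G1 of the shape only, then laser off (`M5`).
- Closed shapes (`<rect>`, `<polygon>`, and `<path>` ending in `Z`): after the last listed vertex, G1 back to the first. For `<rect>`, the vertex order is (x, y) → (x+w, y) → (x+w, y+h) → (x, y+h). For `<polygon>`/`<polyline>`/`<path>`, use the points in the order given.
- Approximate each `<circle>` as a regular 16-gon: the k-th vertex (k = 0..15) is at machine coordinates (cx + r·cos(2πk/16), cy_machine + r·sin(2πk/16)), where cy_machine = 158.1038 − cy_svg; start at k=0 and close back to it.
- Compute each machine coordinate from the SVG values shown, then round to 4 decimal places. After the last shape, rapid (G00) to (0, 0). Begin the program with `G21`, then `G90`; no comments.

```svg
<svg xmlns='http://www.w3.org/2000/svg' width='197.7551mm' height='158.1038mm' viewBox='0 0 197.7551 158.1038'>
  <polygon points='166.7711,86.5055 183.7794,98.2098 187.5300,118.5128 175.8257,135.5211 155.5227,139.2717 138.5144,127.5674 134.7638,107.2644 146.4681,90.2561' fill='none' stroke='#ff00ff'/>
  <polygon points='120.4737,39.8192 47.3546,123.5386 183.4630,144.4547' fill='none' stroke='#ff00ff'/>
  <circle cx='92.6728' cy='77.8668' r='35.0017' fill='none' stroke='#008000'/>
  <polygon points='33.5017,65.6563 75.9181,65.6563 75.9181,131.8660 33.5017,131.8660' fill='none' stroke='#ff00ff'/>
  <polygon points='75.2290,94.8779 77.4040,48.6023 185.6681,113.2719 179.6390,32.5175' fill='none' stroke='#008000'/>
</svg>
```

G21
G90
G00 X166.7711 Y71.5983
M4 S752
G1 X183.7794 Y59.8940 F1052
G1 X187.5300 Y39.5910
G1 X175.8257 Y22.5827
G1 X155.5227 Y18.8321
G1 X138.5144 Y30.5364
G1 X134.7638 Y50.8394
G1 X146.4681 Y67.8477
G1 X166.7711 Y71.5983
M5
G00 X120.4737 Y118.2846
M4 S752
G1 X47.3546 Y34.5652 F1052
G1 X183.4630 Y13.6491
G1 X120.4737 Y118.2846
M5
G00 X127.6745 Y80.2370
M4 S618
G1 X125.0102 Y93.6316 F2096
G1 X117.4227 Y104.9869
G1 X106.0674 Y112.5744
G1 X92.6728 Y115.2387
G1 X79.2782 Y112.5744
G1 X67.9229 Y104.9869
G1 X60.3354 Y93.6316
G1 X57.6711 Y80.2370
G1 X60.3354 Y66.8424
G1 X67.9229 Y55.4871
G1 X79.2782 Y47.8996
G1 X92.6728 Y45.2353
G1 X106.0674 Y47.8996
G1 X117.4227 Y55.4871
G1 X125.0102 Y66.8424
G1 X127.6745 Y80.2370
M5
G00 X33.5017 Y92.4475
M4 S752
G1 X75.9181 Y92.4475 F1052
G1 X75.9181 Y26.2378
G1 X33.5017 Y26.2378
G1 X33.5017 Y92.4475
M5
G00 X75.2290 Y63.2259
M4 S618
G1 X77.4040 Y109.5015 F2096
G1 X185.6681 Y44.8319
G1 X179.6390 Y125.5863
G1 X75.2290 Y63.2259
M5
G00 X0.0000 Y0.0000

viewBox `0 0 197.7551 158.1038` with mm width/height → 1 unit = 1 mm. Flip: y_m = 158.1038 − y_svg.

**Shape 1** — `<polygon>` regular polygon, stroke `#ff00ff` → cut (S752, F1052). Machine vertices: (166.7711,71.5983) → (183.7794,59.8940) → (187.5300,39.5910) → (175.8257,22.5827) → (155.5227,18.8321) → (138.5144,30.5364) → (134.7638,50.8394) → (146.4681,67.8477) → (166.7711,71.5983). Closed: final G1 returns to the first vertex.

**Shape 2** — `<polygon>` closed polygon, stroke `#ff00ff` → cut (S752, F1052). Machine vertices: (120.4737,118.2846) → (47.3546,34.5652) → (183.4630,13.6491) → (120.4737,118.2846). Closed: final G1 returns to the first vertex.

**Shape 3** — `<circle>` circle, stroke `#008000` → score (S618, F2096). Machine vertices: (127.6745,80.2370) → (125.0102,93.6316) → (117.4227,104.9869) → (106.0674,112.5744) → (92.6728,115.2387) → (79.2782,112.5744) → (67.9229,104.9869) → (60.3354,93.6316) → (57.6711,80.2370) → (60.3354,66.8424) → (67.9229,55.4871) → (79.2782,47.8996) → (92.6728,45.2353) → (106.0674,47.8996) → (117.4227,55.4871) → (125.0102,66.8424) → (127.6745,80.2370). Closed: final G1 returns to the first vertex.

**Shape 4** — `<polygon>` rectangle, stroke `#ff00ff` → cut (S752, F1052). Machine vertices: (33.5017,92.4475) → (75.9181,92.4475) → (75.9181,26.2378) → (33.5017,26.2378) → (33.5017,92.4475). Closed: final G1 returns to the first vertex.

**Shape 5** — `<polygon>` closed polygon, stroke `#008000` → score (S618, F2096). Machine vertices: (75.2290,63.2259) → (77.4040,109.5015) → (185.6681,44.8319) → (179.6390,125.5863) → (75.2290,63.2259). Closed: final G1 returns to the first vertex.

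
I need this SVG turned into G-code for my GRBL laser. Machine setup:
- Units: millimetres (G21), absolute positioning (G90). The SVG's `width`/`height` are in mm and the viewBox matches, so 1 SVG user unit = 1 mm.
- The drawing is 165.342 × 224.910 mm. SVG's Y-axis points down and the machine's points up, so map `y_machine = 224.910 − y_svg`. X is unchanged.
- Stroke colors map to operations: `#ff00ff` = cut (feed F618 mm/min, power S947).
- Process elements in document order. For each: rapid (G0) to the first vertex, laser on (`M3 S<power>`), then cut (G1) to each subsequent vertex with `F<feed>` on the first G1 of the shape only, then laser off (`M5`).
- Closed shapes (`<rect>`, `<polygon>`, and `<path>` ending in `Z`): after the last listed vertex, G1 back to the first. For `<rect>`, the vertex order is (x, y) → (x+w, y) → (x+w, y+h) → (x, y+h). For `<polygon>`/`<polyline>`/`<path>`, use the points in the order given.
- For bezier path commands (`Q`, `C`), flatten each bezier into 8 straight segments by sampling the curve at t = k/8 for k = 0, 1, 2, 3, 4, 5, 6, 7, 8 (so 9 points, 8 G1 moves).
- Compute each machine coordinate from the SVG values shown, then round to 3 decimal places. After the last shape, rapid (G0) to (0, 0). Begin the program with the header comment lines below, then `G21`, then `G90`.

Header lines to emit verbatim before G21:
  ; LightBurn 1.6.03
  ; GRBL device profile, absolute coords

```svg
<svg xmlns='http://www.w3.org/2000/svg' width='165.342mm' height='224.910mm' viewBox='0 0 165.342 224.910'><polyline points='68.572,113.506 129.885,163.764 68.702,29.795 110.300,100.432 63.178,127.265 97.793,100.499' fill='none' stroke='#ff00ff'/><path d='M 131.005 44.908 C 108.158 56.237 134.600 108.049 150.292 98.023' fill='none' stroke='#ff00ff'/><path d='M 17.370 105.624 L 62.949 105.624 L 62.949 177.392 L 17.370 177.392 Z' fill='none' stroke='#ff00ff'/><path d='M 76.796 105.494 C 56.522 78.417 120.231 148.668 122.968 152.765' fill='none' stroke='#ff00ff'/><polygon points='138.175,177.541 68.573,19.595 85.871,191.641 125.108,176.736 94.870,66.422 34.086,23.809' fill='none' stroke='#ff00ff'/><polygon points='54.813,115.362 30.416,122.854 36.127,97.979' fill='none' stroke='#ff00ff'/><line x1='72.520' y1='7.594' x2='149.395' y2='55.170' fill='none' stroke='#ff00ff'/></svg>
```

; LightBurn 1.6.03
; GRBL device profile, absolute coords
G21
G90
G0 X68.572 Y111.404
M3 S947
G1 X129.885 Y61.146 F618
G1 X68.702 Y195.115
G1 X110.300 Y124.478
G1 X63.178 Y97.645
G1 X97.793 Y124.411
M5
G0 X131.005 Y180.002
M3 S947
G1 X124.631 Y174.056 F618
G1 X122.173 Y165.513
G1 X122.930 Y155.574
G1 X126.196 Y145.436
G1 X131.269 Y136.300
G1 X137.445 Y129.363
G1 X144.021 Y125.826
G1 X150.292 Y126.887
M5
G0 X17.370 Y119.286
M3 S947
G1 X62.949 Y119.286 F618
G1 X62.949 Y47.518
G1 X17.370 Y47.518
G1 X17.370 Y119.286
M5
G0 X76.796 Y119.416
M3 S947
G1 X72.847 Y125.327 F618
G1 X75.072 Y124.029
G1 X81.774 Y117.438
G1 X91.253 Y107.471
G1 X101.810 Y96.042
G1 X111.748 Y85.067
G1 X119.367 Y76.463
G1 X122.968 Y72.145
M5
G0 X138.175 Y47.369
M3 S947
G1 X68.573 Y205.315 F618
G1 X85.871 Y33.269
G1 X125.108 Y48.174
G1 X94.870 Y158.488
G1 X34.086 Y201.101
G1 X138.175 Y47.369
M5
G0 X54.813 Y109.548
M3 S947
G1 X30.416 Y102.056 F618
G1 X36.127 Y126.931
G1 X54.813 Y109.548
M5
G0 X72.520 Y217.316
M3 S947
G1 X149.395 Y169.740 F618
M5
G0 X0.000 Y0.000

1 u = 1 mm; y_m = 224.910 − y.

[1] `<polyline>` open polyline, #ff00ff→cut S947 F618: (68.572,111.404) → (129.885,61.146) → (68.702,195.115) → (110.300,124.478) → (63.178,97.645) → (97.793,124.411)

[2] `<path>` cubic bezier, #ff00ff→cut S947 F618: (131.005,180.002) → (124.631,174.056) → (122.173,165.513) → (122.930,155.574) → (126.196,145.436) → (131.269,136.300) → (137.445,129.363) → (144.021,125.826) → (150.292,126.887)

[3] `<path>` rectangle, #ff00ff→cut S947 F618: (17.370,119.286) → (62.949,119.286) → (62.949,47.518) → (17.370,47.518) → (17.370,119.286) (closed)

[4] `<path>` cubic bezier, #ff00ff→cut S947 F618: (76.796,119.416) → (72.847,125.327) → (75.072,124.029) → (81.774,117.438) → (91.253,107.471) → (101.810,96.042) → (111.748,85.067) → (119.367,76.463) → (122.968,72.145)

[5] `<polygon>` closed polygon, #ff00ff→cut S947 F618: (138.175,47.369) → (68.573,205.315) → (85.871,33.269) → (125.108,48.174) → (94.870,158.488) → (34.086,201.101) → (138.175,47.369) (closed)

[6] `<polygon>` regular polygon, #ff00ff→cut S947 F618: (54.813,109.548) → (30.416,102.056) → (36.127,126.931) → (54.813,109.548) (closed)

[7] `<line>` line segment, #ff00ff→cut S947 F618: (72.520,217.316) → (149.395,169.740)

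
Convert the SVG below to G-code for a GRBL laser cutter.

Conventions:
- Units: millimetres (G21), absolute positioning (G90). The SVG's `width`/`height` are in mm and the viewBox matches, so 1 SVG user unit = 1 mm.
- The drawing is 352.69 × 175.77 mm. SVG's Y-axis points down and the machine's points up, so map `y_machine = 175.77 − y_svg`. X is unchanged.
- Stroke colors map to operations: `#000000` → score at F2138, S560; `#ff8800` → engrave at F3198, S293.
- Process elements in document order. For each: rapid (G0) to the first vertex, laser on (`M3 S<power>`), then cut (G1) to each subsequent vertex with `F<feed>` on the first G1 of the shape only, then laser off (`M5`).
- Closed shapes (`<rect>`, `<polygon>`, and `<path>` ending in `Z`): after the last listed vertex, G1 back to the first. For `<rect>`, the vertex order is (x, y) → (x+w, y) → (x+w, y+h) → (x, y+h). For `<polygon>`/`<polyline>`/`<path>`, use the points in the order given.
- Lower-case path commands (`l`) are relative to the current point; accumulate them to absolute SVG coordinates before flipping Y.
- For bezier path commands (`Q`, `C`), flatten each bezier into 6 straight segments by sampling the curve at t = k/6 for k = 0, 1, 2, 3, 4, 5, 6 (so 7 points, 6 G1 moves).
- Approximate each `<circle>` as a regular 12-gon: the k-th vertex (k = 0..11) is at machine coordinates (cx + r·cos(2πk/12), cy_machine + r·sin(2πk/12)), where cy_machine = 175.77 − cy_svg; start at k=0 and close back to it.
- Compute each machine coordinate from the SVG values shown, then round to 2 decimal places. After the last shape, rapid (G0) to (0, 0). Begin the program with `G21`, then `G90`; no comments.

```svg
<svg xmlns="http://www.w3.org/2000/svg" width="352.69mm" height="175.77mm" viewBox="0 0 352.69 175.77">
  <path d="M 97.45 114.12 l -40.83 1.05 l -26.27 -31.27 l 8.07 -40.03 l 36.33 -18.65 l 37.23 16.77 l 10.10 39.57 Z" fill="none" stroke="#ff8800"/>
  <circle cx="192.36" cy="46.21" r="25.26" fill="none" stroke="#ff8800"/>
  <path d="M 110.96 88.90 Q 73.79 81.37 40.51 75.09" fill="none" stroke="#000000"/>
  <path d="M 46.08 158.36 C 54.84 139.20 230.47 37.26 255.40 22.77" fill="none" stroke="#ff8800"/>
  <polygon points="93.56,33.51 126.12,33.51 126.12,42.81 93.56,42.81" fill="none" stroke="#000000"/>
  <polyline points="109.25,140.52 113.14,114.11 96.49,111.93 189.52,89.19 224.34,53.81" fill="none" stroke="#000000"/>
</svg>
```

G21
G90
G0 X97.45 Y61.65
M3 S293
G1 X56.62 Y60.60 F3198
G1 X30.35 Y91.87
G1 X38.42 Y131.90
G1 X74.75 Y150.55
G1 X111.98 Y133.78
G1 X122.08 Y94.21
G1 X97.45 Y61.65
M5
G0 X217.62 Y129.56
M3 S293
G1 X214.24 Y142.19 F3198
G1 X204.99 Y151.44
G1 X192.36 Y154.82
G1 X179.73 Y151.44
G1 X170.48 Y142.19
G1 X167.10 Y129.56
G1 X170.48 Y116.93
G1 X179.73 Y107.68
G1 X192.36 Y104.30
G1 X204.99 Y107.68
G1 X214.24 Y116.93
G1 X217.62 Y129.56
M5
G0 X110.96 Y86.87
M3 S560
G1 X98.68 Y89.35 F2138
G1 X86.61 Y91.75
G1 X74.76 Y94.09
G1 X63.13 Y96.35
G1 X51.71 Y98.55
G1 X40.51 Y100.68
M5
G0 X46.08 Y17.41
M3 S293
G1 X62.90 Y33.10 F3198
G1 X98.70 Y57.86
G1 X144.68 Y86.96
G1 X192.00 Y115.66
G1 X231.85 Y139.26
G1 X255.40 Y153.00
M5
G0 X93.56 Y142.26
M3 S560
G1 X126.12 Y142.26 F2138
G1 X126.12 Y132.96
G1 X93.56 Y132.96
G1 X93.56 Y142.26
M5
G0 X109.25 Y35.25
M3 S560
G1 X113.14 Y61.66 F2138
G1 X96.49 Y63.84
G1 X189.52 Y86.58
G1 X224.34 Y121.96
M5
G0 X0.00 Y0.00

Since the viewBox matches the mm dimensions, user units are millimetres directly. The only transform is the Y-flip y_m = 175.77 − y_svg.

Shape 1 is a regular polygon drawn with `<path>`. Its stroke #ff8800 means engrave at S293, F3198. After flipping Y the toolpath is (97.45,61.65) → (56.62,60.60) → (30.35,91.87) → (38.42,131.90) → (74.75,150.55) → (111.98,133.78) → (122.08,94.21) → (97.45,61.65), returning to the start.

Shape 2 is a circle drawn with `<circle>`. Its stroke #ff8800 means engrave at S293, F3198. After flipping Y the toolpath is (217.62,129.56) → (214.24,142.19) → (204.99,151.44) → (192.36,154.82) → (179.73,151.44) → (170.48,142.19) → (167.10,129.56) → (170.48,116.93) → (179.73,107.68) → (192.36,104.30) → (204.99,107.68) → (214.24,116.93) → (217.62,129.56), returning to the start.

Shape 3 is a quadratic bezier drawn with `<path>`. Its stroke #000000 means score at S560, F2138. After flipping Y the toolpath is (110.96,86.87) → (98.68,89.35) → (86.61,91.75) → (74.76,94.09) → (63.13,96.35) → (51.71,98.55) → (40.51,100.68).

Shape 4 is a cubic bezier drawn with `<path>`. Its stroke #ff8800 means engrave at S293, F3198. After flipping Y the toolpath is (46.08,17.41) → (62.90,33.10) → (98.70,57.86) → (144.68,86.96) → (192.00,115.66) → (231.85,139.26) → (255.40,153.00).

Shape 5 is a rectangle drawn with `<polygon>`. Its stroke #000000 means score at S560, F2138. After flipping Y the toolpath is (93.56,142.26) → (126.12,142.26) → (126.12,132.96) → (93.56,132.96) → (93.56,142.26), returning to the start.

Shape 6 is a open polyline drawn with `<polyline>`. Its stroke #000000 means score at S560, F2138. After flipping Y the toolpath is (109.25,35.25) → (113.14,61.66) → (96.49,63.84) → (189.52,86.58) → (224.34,121.96).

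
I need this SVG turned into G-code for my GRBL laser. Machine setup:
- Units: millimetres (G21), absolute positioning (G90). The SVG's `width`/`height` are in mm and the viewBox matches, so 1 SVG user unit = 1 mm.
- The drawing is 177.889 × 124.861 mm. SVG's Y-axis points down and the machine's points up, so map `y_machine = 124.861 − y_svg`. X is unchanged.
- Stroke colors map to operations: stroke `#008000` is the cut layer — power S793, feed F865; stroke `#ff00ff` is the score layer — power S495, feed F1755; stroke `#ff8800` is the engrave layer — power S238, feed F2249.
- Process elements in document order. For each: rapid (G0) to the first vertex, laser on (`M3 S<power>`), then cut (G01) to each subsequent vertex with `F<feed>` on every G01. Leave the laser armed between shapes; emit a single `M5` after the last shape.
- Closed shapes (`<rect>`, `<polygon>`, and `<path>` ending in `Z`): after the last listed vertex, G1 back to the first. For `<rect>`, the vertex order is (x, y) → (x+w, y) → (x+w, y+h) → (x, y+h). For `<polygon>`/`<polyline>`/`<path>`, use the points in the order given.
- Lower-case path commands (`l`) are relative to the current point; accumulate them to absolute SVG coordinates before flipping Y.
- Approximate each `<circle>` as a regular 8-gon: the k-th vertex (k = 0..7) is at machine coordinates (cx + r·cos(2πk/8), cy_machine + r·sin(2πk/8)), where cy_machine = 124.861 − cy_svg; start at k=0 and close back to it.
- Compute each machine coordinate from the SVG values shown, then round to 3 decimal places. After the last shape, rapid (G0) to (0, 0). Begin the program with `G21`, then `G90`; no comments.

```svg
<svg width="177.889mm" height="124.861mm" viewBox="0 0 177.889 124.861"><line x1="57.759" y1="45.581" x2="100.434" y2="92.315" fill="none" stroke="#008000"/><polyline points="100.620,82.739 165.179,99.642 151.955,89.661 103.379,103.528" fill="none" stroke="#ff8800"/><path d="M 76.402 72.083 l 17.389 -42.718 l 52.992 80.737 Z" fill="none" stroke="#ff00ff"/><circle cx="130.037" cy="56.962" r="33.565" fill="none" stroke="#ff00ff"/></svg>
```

1 u = 1 mm; y_m = 124.861 − y.

[1] `<line>` line segment, #008000→cut S793 F865: (57.759,79.280) → (100.434,32.546)

[2] `<polyline>` open polyline, #ff8800→engrave S238 F2249: (100.620,42.122) → (165.179,25.219) → (151.955,35.200) → (103.379,21.333)

[3] `<path>` closed polygon, #ff00ff→score S495 F1755: (76.402,52.778) → (93.791,95.496) → (146.783,14.759) → (76.402,52.778) (closed)

[4] `<circle>` circle, #ff00ff→score S495 F1755: (163.602,67.899) → (153.771,91.633) → (130.037,101.464) → (106.303,91.633) → (96.472,67.899) → (106.303,44.165) → (130.037,34.334) → (153.771,44.165) → (163.602,67.899) (closed)

G21
G90
G0 X57.759 Y79.280
M3 S793
G01 X100.434 Y32.546 F865
G0 X100.620 Y42.122
M3 S238
G01 X165.179 Y25.219 F2249
G01 X151.955 Y35.200 F2249
G01 X103.379 Y21.333 F2249
G0 X76.402 Y52.778
M3 S495
G01 X93.791 Y95.496 F1755
G01 X146.783 Y14.759 F1755
G01 X76.402 Y52.778 F1755
G0 X163.602 Y67.899
M3 S495
G01 X153.771 Y91.633 F1755
G01 X130.037 Y101.464 F1755
G01 X106.303 Y91.633 F1755
G01 X96.472 Y67.899 F1755
G01 X106.303 Y44.165 F1755
G01 X130.037 Y34.334 F1755
G01 X153.771 Y44.165 F1755
G01 X163.602 Y67.899 F1755
M5
G0 X0.000 Y0.000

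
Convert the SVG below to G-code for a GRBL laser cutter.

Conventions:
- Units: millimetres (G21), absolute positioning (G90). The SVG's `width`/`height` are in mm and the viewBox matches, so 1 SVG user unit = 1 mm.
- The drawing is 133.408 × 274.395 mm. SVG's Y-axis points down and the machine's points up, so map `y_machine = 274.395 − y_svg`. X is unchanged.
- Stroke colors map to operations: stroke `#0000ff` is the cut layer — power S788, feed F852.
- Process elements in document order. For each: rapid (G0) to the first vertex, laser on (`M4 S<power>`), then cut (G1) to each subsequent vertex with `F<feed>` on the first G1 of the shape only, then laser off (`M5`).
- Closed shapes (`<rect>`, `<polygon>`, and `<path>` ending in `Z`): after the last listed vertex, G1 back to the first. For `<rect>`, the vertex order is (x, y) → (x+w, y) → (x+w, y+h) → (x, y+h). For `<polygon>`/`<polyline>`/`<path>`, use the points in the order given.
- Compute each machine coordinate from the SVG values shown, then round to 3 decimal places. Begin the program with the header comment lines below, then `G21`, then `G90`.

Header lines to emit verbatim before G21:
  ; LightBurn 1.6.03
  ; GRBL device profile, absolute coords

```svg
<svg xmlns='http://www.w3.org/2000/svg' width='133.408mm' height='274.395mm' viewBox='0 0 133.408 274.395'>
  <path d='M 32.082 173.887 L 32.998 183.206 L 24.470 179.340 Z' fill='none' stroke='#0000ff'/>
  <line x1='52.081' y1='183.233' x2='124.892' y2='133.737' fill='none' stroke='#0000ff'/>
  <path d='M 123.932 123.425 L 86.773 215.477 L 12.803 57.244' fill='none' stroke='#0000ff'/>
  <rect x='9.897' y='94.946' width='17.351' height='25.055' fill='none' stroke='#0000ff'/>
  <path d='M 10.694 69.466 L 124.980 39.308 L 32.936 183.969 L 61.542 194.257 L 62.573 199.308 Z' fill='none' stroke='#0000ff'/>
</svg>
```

viewBox `0 0 133.408 274.395` with mm width/height → 1 unit = 1 mm. Flip: y_m = 274.395 − y_svg.

**Shape 1** — `<path>` regular polygon, stroke `#0000ff` → cut (S788, F852). Machine vertices: (32.082,100.508) → (32.998,91.189) → (24.470,95.055) → (32.082,100.508). Closed: final G1 returns to the first vertex.

**Shape 2** — `<line>` line segment, stroke `#0000ff` → cut (S788, F852). Machine vertices: (52.081,91.162) → (124.892,140.658). Open path.

**Shape 3** — `<path>` open polyline, stroke `#0000ff` → cut (S788, F852). Machine vertices: (123.932,150.970) → (86.773,58.918) → (12.803,217.151). Open path.

**Shape 4** — `<rect>` rectangle, stroke `#0000ff` → cut (S788, F852). Machine vertices: (9.897,179.449) → (27.248,179.449) → (27.248,154.394) → (9.897,154.394) → (9.897,179.449). Closed: final G1 returns to the first vertex.

**Shape 5** — `<path>` closed polygon, stroke `#0000ff` → cut (S788, F852). Machine vertices: (10.694,204.929) → (124.980,235.087) → (32.936,90.426) → (61.542,80.138) → (62.573,75.087) → (10.694,204.929). Closed: final G1 returns to the first vertex.

; LightBurn 1.6.03
; GRBL device profile, absolute coords
G21
G90
G0 X32.082 Y100.508
M4 S788
G1 X32.998 Y91.189 F852
G1 X24.470 Y95.055
G1 X32.082 Y100.508
M5
G0 X52.081 Y91.162
M4 S788
G1 X124.892 Y140.658 F852
M5
G0 X123.932 Y150.970
M4 S788
G1 X86.773 Y58.918 F852
G1 X12.803 Y217.151
M5
G0 X9.897 Y179.449
M4 S788
G1 X27.248 Y179.449 F852
G1 X27.248 Y154.394
G1 X9.897 Y154.394
G1 X9.897 Y179.449
M5
G0 X10.694 Y204.929
M4 S788
G1 X124.980 Y235.087 F852
G1 X32.936 Y90.426
G1 X61.542 Y80.138
G1 X62.573 Y75.087
G1 X10.694 Y204.929
M5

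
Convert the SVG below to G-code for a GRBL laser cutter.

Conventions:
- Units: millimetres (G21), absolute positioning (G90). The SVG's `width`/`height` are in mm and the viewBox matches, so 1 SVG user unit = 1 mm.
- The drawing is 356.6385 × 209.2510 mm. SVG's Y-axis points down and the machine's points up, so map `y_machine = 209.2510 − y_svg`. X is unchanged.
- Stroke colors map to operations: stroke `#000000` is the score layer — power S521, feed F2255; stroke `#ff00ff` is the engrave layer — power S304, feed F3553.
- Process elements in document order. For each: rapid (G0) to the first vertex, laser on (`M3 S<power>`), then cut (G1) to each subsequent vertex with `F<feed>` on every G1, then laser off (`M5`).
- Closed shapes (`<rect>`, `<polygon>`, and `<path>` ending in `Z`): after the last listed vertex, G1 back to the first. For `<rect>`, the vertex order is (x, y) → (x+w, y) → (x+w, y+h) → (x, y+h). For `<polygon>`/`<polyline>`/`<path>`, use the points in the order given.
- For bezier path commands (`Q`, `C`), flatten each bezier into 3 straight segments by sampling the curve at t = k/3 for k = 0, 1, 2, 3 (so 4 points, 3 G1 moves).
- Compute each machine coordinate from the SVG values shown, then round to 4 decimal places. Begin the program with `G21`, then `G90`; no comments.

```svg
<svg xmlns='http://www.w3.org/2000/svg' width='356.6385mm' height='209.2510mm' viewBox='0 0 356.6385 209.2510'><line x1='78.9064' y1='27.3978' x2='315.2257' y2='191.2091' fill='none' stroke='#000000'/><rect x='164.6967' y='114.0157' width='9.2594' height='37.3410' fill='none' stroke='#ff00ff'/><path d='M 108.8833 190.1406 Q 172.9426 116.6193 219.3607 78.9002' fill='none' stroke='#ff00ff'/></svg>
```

G21
G90
G0 X78.9064 Y181.8532
M3 S521
G1 X315.2257 Y18.0419 F2255
M5
G0 X164.6967 Y95.2353
M3 S304
G1 X173.9561 Y95.2353 F3553
G1 X173.9561 Y57.8943 F3553
G1 X164.6967 Y57.8943 F3553
G1 X164.6967 Y95.2353 F3553
M5
G0 X108.8833 Y19.1104
M3 S304
G1 X149.6294 Y64.1466 F3553
G1 X186.4552 Y101.2267 F3553
G1 X219.3607 Y130.3508 F3553
M5

Since the viewBox matches the mm dimensions, user units are millimetres directly. The only transform is the Y-flip y_m = 209.2510 − y_svg.

Shape 1 is a line segment drawn with `<line>`. Its stroke #000000 means score at S521, F2255. After flipping Y the toolpath is (78.9064,181.8532) → (315.2257,18.0419).

Shape 2 is a rectangle drawn with `<rect>`. Its stroke #ff00ff means engrave at S304, F3553. After flipping Y the toolpath is (164.6967,95.2353) → (173.9561,95.2353) → (173.9561,57.8943) → (164.6967,57.8943) → (164.6967,95.2353), returning to the start.

Shape 3 is a quadratic bezier drawn with `<path>`. Its stroke #ff00ff means engrave at S304, F3553. After flipping Y the toolpath is (108.8833,19.1104) → (149.6294,64.1466) → (186.4552,101.2267) → (219.3607,130.3508).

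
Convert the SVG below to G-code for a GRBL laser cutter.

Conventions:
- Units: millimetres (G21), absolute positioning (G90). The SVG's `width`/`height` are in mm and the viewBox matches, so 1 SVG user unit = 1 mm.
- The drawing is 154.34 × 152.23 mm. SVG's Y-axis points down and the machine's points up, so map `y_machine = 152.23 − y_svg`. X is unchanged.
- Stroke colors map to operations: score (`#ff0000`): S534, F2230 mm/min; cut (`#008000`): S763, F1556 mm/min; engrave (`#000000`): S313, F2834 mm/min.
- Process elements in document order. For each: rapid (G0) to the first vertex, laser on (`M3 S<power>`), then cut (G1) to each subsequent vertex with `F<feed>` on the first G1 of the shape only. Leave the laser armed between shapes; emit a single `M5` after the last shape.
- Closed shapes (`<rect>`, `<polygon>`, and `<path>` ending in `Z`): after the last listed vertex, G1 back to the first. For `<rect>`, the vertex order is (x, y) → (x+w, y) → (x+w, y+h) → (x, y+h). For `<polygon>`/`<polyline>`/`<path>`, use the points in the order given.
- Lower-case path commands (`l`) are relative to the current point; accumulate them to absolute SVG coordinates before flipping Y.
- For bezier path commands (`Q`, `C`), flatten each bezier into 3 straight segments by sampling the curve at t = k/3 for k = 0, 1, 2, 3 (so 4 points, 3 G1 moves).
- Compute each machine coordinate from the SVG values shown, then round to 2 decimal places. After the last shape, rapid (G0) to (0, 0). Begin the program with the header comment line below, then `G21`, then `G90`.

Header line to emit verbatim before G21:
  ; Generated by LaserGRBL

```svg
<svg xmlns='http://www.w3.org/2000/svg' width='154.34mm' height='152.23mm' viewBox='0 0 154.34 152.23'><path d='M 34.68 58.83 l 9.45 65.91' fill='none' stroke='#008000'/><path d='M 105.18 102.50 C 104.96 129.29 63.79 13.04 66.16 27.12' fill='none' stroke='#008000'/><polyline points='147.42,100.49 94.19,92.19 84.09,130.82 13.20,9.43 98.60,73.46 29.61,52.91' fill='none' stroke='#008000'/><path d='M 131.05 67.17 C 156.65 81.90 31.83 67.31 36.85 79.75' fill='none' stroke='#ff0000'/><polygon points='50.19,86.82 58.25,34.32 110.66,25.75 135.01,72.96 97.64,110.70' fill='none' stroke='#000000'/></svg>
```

1 u = 1 mm; y_m = 152.23 − y.

[1] `<path>` line segment, #008000→cut S763 F1556: (34.68,93.40) → (44.13,27.49)

[2] `<path>` cubic bezier, #008000→cut S763 F1556: (105.18,49.73) → (94.44,60.50) → (75.17,105.87) → (66.16,125.11)

[3] `<polyline>` open polyline, #008000→cut S763 F1556: (147.42,51.74) → (94.19,60.04) → (84.09,21.41) → (13.20,142.80) → (98.60,78.77) → (29.61,99.32)

[4] `<path>` cubic bezier, #ff0000→score S534 F2230: (131.05,85.06) → (116.89,78.02) → (64.73,78.00) → (36.85,72.48)

[5] `<polygon>` regular polygon, #000000→engrave S313 F2834: (50.19,65.41) → (58.25,117.91) → (110.66,126.48) → (135.01,79.27) → (97.64,41.53) → (50.19,65.41) (closed)

; Generated by LaserGRBL
G21
G90
G0 X34.68 Y93.40
M3 S763
G1 X44.13 Y27.49 F1556
G0 X105.18 Y49.73
M3 S763
G1 X94.44 Y60.50 F1556
G1 X75.17 Y105.87
G1 X66.16 Y125.11
G0 X147.42 Y51.74
M3 S763
G1 X94.19 Y60.04 F1556
G1 X84.09 Y21.41
G1 X13.20 Y142.80
G1 X98.60 Y78.77
G1 X29.61 Y99.32
G0 X131.05 Y85.06
M3 S534
G1 X116.89 Y78.02 F2230
G1 X64.73 Y78.00
G1 X36.85 Y72.48
G0 X50.19 Y65.41
M3 S313
G1 X58.25 Y117.91 F2834
G1 X110.66 Y126.48
G1 X135.01 Y79.27
G1 X97.64 Y41.53
G1 X50.19 Y65.41
M5
G0 X0.00 Y0.00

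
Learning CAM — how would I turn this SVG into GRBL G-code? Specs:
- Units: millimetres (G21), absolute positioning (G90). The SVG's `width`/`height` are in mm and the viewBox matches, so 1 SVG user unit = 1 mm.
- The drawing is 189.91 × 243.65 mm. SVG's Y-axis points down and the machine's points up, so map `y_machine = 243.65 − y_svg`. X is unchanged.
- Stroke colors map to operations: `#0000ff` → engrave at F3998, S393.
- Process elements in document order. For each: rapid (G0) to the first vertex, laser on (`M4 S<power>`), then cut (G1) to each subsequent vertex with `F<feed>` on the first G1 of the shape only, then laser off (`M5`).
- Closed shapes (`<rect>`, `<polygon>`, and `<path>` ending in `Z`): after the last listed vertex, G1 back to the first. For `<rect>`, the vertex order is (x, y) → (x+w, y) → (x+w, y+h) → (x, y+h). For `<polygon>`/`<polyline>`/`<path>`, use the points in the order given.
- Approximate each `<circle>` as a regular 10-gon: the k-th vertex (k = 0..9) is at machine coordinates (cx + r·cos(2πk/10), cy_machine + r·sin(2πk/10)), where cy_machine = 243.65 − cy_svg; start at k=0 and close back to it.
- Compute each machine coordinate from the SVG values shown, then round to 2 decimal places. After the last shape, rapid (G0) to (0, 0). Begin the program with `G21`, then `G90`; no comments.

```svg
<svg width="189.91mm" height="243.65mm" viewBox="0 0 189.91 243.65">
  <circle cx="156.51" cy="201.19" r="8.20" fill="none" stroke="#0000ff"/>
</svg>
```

Since the viewBox matches the mm dimensions, user units are millimetres directly. The only transform is the Y-flip y_m = 243.65 − y_svg.

Shape 1 is a circle drawn with `<circle>`. Its stroke #0000ff means engrave at S393, F3998. After flipping Y the toolpath is (164.71,42.46) → (163.14,47.28) → (159.04,50.26) → (153.98,50.26) → (149.88,47.28) → (148.31,42.46) → (149.88,37.64) → (153.98,34.66) → (159.04,34.66) → (163.14,37.64) → (164.71,42.46), returning to the start.

G21
G90
G0 X164.71 Y42.46
M4 S393
G1 X163.14 Y47.28 F3998
G1 X159.04 Y50.26
G1 X153.98 Y50.26
G1 X149.88 Y47.28
G1 X148.31 Y42.46
G1 X149.88 Y37.64
G1 X153.98 Y34.66
G1 X159.04 Y34.66
G1 X163.14 Y37.64
G1 X164.71 Y42.46
M5
G0 X0.00 Y0.00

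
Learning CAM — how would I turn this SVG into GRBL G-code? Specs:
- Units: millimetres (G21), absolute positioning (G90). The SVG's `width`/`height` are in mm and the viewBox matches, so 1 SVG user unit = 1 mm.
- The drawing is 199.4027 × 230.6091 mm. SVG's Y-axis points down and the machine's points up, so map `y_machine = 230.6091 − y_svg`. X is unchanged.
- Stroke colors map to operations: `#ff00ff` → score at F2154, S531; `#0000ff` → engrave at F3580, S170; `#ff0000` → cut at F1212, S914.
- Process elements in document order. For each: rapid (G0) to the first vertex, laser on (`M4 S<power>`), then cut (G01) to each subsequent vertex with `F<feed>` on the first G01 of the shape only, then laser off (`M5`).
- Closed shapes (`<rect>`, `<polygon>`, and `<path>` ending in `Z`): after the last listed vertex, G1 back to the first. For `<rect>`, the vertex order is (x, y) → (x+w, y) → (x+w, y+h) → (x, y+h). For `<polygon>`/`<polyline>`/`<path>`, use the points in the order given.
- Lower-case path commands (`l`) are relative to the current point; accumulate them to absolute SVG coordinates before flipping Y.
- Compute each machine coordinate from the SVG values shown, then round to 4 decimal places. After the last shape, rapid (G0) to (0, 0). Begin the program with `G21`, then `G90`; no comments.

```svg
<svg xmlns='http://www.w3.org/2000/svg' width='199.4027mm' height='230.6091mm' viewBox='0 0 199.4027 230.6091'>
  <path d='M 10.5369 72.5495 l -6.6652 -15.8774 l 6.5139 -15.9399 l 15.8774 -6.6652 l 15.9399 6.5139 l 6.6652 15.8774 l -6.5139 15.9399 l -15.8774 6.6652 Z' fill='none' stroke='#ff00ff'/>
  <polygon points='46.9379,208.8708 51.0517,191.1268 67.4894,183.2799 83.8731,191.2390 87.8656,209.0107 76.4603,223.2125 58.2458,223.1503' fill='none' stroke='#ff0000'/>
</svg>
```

Since the viewBox matches the mm dimensions, user units are millimetres directly. The only transform is the Y-flip y_m = 230.6091 − y_svg.

Shape 1 is a regular polygon drawn with `<path>`. Its stroke #ff00ff means score at S531, F2154. After flipping Y the toolpath is (10.5369,158.0596) → (3.8717,173.9370) → (10.3856,189.8769) → (26.2630,196.5421) → (42.2029,190.0282) → (48.8681,174.1508) → (42.3542,158.2109) → (26.4768,151.5457) → (10.5369,158.0596), returning to the start.

Shape 2 is a regular polygon drawn with `<polygon>`. Its stroke #ff0000 means cut at S914, F1212. After flipping Y the toolpath is (46.9379,21.7383) → (51.0517,39.4823) → (67.4894,47.3292) → (83.8731,39.3701) → (87.8656,21.5984) → (76.4603,7.3966) → (58.2458,7.4588) → (46.9379,21.7383), returning to the start.

G21
G90
G0 X10.5369 Y158.0596
M4 S531
G01 X3.8717 Y173.9370 F2154
G01 X10.3856 Y189.8769
G01 X26.2630 Y196.5421
G01 X42.2029 Y190.0282
G01 X48.8681 Y174.1508
G01 X42.3542 Y158.2109
G01 X26.4768 Y151.5457
G01 X10.5369 Y158.0596
M5
G0 X46.9379 Y21.7383
M4 S914
G01 X51.0517 Y39.4823 F1212
G01 X67.4894 Y47.3292
G01 X83.8731 Y39.3701
G01 X87.8656 Y21.5984
G01 X76.4603 Y7.3966
G01 X58.2458 Y7.4588
G01 X46.9379 Y21.7383
M5
G0 X0.0000 Y0.0000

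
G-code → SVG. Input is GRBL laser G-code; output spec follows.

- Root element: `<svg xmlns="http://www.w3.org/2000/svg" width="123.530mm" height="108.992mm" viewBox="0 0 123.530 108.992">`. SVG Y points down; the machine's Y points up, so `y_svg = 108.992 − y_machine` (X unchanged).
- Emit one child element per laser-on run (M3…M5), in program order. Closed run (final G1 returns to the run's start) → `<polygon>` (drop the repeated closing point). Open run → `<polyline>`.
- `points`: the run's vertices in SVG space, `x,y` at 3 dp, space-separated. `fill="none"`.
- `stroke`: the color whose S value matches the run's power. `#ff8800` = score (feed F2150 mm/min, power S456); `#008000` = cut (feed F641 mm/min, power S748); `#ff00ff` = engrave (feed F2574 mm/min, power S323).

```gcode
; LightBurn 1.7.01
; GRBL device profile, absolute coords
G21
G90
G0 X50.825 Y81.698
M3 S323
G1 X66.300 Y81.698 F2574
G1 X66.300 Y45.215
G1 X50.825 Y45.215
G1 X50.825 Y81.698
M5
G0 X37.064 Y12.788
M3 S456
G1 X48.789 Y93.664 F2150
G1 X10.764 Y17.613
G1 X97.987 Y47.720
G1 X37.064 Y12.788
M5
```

Machine Y-up, SVG Y-down with viewBox height 108.992, so y_svg = 108.992 − y_machine; X carries over.

Run 1: power S323 maps to stroke `#ff00ff` (engrave). The run returns to its start, so emit a `<polygon>` with points (Y-flipped): 50.825,27.294 66.300,27.294 66.300,63.777 50.825,63.777.

Run 2: the run's S456 means `#ff8800` (score). The run returns to its start, so emit a `<polygon>` with points (Y-flipped): 37.064,96.204 48.789,15.328 10.764,91.379 97.987,61.272.

<svg xmlns="http://www.w3.org/2000/svg" width="123.530mm" height="108.992mm" viewBox="0 0 123.530 108.992">
  <polygon points="50.825,27.294 66.300,27.294 66.300,63.777 50.825,63.777" fill="none" stroke="#ff00ff"/>
  <polygon points="37.064,96.204 48.789,15.328 10.764,91.379 97.987,61.272" fill="none" stroke="#ff8800"/>
</svg>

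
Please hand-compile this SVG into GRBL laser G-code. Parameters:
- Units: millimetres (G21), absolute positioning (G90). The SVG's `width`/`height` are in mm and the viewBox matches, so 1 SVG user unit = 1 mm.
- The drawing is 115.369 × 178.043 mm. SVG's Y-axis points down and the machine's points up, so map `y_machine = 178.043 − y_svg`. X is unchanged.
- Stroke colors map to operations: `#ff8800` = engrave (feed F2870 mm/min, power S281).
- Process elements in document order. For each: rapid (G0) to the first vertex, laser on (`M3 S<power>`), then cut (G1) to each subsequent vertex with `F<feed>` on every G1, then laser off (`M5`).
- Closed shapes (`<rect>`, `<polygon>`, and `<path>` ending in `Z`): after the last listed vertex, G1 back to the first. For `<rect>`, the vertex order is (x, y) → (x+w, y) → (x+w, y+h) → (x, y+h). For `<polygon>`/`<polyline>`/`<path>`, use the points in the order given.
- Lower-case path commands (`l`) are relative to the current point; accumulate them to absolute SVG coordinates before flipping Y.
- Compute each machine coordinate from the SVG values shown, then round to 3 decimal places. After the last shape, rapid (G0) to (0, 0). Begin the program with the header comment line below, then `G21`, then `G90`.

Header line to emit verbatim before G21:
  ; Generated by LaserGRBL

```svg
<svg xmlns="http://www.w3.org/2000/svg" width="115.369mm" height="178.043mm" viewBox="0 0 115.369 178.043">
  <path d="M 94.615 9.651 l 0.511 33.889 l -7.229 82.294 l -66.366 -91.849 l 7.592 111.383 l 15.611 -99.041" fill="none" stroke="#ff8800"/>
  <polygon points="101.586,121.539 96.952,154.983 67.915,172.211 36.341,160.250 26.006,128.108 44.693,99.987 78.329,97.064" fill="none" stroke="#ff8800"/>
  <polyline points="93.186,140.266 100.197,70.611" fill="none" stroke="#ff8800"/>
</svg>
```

viewBox `0 0 115.369 178.043` with mm width/height → 1 unit = 1 mm. Flip: y_m = 178.043 − y_svg.

**Shape 1** — `<path>` open polyline, stroke `#ff8800` → engrave (S281, F2870). Machine vertices: (94.615,168.392) → (95.126,134.503) → (87.897,52.209) → (21.531,144.058) → (29.123,32.675) → (44.734,131.716). Open path.

**Shape 2** — `<polygon>` regular polygon, stroke `#ff8800` → engrave (S281, F2870). Machine vertices: (101.586,56.504) → (96.952,23.060) → (67.915,5.832) → (36.341,17.793) → (26.006,49.935) → (44.693,78.056) → (78.329,80.979) → (101.586,56.504). Closed: final G1 returns to the first vertex.

**Shape 3** — `<polyline>` line segment, stroke `#ff8800` → engrave (S281, F2870). Machine vertices: (93.186,37.777) → (100.197,107.432). Open path.

; Generated by LaserGRBL
G21
G90
G0 X94.615 Y168.392
M3 S281
G1 X95.126 Y134.503 F2870
G1 X87.897 Y52.209 F2870
G1 X21.531 Y144.058 F2870
G1 X29.123 Y32.675 F2870
G1 X44.734 Y131.716 F2870
M5
G0 X101.586 Y56.504
M3 S281
G1 X96.952 Y23.060 F2870
G1 X67.915 Y5.832 F2870
G1 X36.341 Y17.793 F2870
G1 X26.006 Y49.935 F2870
G1 X44.693 Y78.056 F2870
G1 X78.329 Y80.979 F2870
G1 X101.586 Y56.504 F2870
M5
G0 X93.186 Y37.777
M3 S281
G1 X100.197 Y107.432 F2870
M5
G0 X0.000 Y0.000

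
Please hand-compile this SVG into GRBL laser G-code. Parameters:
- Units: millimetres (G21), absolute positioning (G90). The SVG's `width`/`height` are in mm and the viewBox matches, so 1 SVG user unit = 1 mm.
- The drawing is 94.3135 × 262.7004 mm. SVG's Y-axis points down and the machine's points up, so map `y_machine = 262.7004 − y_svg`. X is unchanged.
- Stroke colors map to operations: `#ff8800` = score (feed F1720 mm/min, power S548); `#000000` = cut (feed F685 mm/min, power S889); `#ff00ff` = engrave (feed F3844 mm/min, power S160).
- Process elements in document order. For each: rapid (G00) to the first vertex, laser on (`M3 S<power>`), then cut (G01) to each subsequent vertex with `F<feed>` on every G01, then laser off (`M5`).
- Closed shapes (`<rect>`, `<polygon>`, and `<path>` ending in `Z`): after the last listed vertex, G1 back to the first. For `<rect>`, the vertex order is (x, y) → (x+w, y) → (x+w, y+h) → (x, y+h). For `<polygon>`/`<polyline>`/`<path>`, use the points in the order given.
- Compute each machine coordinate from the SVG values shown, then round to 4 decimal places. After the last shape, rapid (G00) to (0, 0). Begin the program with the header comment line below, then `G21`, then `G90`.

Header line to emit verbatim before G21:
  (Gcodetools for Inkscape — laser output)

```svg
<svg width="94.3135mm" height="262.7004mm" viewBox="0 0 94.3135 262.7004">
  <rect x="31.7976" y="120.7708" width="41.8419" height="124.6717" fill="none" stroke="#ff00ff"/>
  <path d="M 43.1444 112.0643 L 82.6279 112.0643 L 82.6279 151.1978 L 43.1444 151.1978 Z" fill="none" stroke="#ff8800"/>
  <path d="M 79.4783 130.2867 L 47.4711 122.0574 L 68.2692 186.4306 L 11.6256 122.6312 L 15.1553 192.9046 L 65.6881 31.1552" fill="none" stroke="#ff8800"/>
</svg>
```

viewBox `0 0 94.3135 262.7004` with mm width/height → 1 unit = 1 mm. Flip: y_m = 262.7004 − y_svg.

**Shape 1** — `<rect>` rectangle, stroke `#ff00ff` → engrave (S160, F3844). Machine vertices: (31.7976,141.9296) → (73.6395,141.9296) → (73.6395,17.2579) → (31.7976,17.2579) → (31.7976,141.9296). Closed: final G1 returns to the first vertex.

**Shape 2** — `<path>` rectangle, stroke `#ff8800` → score (S548, F1720). Machine vertices: (43.1444,150.6361) → (82.6279,150.6361) → (82.6279,111.5026) → (43.1444,111.5026) → (43.1444,150.6361). Closed: final G1 returns to the first vertex.

**Shape 3** — `<path>` open polyline, stroke `#ff8800` → score (S548, F1720). Machine vertices: (79.4783,132.4137) → (47.4711,140.6430) → (68.2692,76.2698) → (11.6256,140.0692) → (15.1553,69.7958) → (65.6881,231.5452). Open path.

(Gcodetools for Inkscape — laser output)
G21
G90
G00 X31.7976 Y141.9296
M3 S160
G01 X73.6395 Y141.9296 F3844
G01 X73.6395 Y17.2579 F3844
G01 X31.7976 Y17.2579 F3844
G01 X31.7976 Y141.9296 F3844
M5
G00 X43.1444 Y150.6361
M3 S548
G01 X82.6279 Y150.6361 F1720
G01 X82.6279 Y111.5026 F1720
G01 X43.1444 Y111.5026 F1720
G01 X43.1444 Y150.6361 F1720
M5
G00 X79.4783 Y132.4137
M3 S548
G01 X47.4711 Y140.6430 F1720
G01 X68.2692 Y76.2698 F1720
G01 X11.6256 Y140.0692 F1720
G01 X15.1553 Y69.7958 F1720
G01 X65.6881 Y231.5452 F1720
M5
G00 X0.0000 Y0.0000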